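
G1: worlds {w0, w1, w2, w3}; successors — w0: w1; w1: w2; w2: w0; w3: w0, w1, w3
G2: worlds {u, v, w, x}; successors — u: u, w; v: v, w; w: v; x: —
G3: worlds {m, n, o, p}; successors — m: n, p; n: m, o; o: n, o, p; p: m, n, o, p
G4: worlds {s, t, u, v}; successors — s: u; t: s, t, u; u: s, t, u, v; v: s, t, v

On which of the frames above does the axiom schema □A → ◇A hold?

G1, G3, G4

Frame correspondent (Sahlqvist): ∀x ∃y Rxy — i.e. seriality.
G1: holds.
G2: fails — world x has no successor.
G3: holds.
G4: holds.
Valid on: G1, G3, G4.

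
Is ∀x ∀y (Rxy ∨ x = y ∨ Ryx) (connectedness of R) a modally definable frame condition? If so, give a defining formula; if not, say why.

No — not modally definable

Modal frame validity is preserved under disjoint unions.
Take 4 disjoint single-world reflexive frames: each is trivially connected, but their disjoint union has 4 worlds with no edge between distinct components, so it is not connected.
So no modal formula (or set of formulas) defines exactly the connected frames.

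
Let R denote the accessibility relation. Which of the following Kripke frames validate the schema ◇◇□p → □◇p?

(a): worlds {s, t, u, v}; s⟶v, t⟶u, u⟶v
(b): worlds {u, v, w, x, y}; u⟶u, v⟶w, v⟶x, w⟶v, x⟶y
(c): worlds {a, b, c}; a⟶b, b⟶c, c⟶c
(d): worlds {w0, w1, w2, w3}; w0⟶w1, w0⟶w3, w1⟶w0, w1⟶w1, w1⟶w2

Frame correspondent (Sahlqvist): ∀x ∀y ∀z ((xR²y ∧ xRz) → ∃w (yRw ∧ zRw)) — i.e. a generalized confluence (Geach) condition.
(a): fails — tR²v, tRu but no w with vRw and uRw.
(b): fails — vR²v, vRw but no t with vRt and wRt.
(c): condition met.
(d): fails — w0R²w0, w0Rw3 but no w with w0Rw and w3Rw.

(c)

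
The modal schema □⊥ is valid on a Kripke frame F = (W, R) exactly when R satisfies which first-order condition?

□⊥ is valid iff no world has any successor (otherwise □⊥ fails at any world with one).

Emptiness of R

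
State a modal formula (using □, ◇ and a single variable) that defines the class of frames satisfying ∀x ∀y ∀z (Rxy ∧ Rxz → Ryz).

◇q → □◇q

This is the Euclidean property; the standard corresponding axiom is 5: ◇q → □◇q.
Suppose ◇q→□◇q is valid. Take Rxy, Rxz and set V(q)={y}. Then ◇q at x, so □◇q at x, so ◇q at z, so some w with Rzw has q; w=y, i.e. Rzy. By symmetry of the argument, Ryz.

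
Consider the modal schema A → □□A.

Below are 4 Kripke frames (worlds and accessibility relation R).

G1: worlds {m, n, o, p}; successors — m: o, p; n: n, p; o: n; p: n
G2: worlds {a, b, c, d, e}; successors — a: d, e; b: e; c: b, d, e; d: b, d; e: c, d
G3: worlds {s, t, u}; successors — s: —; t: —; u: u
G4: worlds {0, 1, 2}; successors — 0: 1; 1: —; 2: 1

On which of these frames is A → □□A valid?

G3, G4

The schema corresponds to a generalized confluence (Geach) condition: ∀x ∀z (xR²z → ∃w (x = w ∧ z = w)).
G1: fails — mR²n but m ≠ n.
G2: fails — aR²b but a ≠ b.
G3: condition met.
G4: condition met.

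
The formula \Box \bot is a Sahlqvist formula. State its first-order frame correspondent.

Emptiness of R

This schema is the Ver axiom.
Its frame correspondent is emptiness of R — \forall x \forall y \neg Rxy.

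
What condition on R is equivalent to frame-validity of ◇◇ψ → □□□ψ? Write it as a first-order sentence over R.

This is a Sahlqvist (Geach-type) schema ◇^2□^0ψ → □^3◇^0ψ.
First-order correspondent: ∀x ∀y ∀z ((xR²y ∧ xR³z) → ∃w (y = w ∧ z = w)).

∀x ∀y ∀z ((xR²y ∧ xR³z) → ∃w (y = w ∧ z = w))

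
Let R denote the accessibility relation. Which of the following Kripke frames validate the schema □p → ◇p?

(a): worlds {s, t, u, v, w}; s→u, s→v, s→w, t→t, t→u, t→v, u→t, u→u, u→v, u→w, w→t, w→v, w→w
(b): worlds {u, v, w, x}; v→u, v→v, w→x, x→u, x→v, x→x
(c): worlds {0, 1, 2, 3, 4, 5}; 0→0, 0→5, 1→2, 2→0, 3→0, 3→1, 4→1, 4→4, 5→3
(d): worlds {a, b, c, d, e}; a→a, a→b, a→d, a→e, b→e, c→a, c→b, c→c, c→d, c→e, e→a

(c)

The schema corresponds to seriality: ∀x ∃y Rxy.
(a): fails — world v has no successor.
(b): fails — world u has no successor.
(c): satisfies the condition.
(d): fails — world d has no successor.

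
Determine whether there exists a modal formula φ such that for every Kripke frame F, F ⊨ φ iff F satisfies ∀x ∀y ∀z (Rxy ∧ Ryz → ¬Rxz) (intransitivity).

If a class were modally definable it would be closed under surjective bounded morphisms (Goldblatt–Thomason).
The 3-cycle (worlds s,t,u with s→t→u→s) is intransitive. Mapping every world to a single reflexive point • is a surjective bounded morphism; the reflexive point is not intransitive (R••∧R•• but R••).
So no modal formula (or set of formulas) defines exactly the intransitive frames.

Not definable by any modal formula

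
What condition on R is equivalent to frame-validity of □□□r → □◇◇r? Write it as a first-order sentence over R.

This is a Sahlqvist (Geach-type) schema ◇^0□^3r → □^1◇^2r.
First-order correspondent: ∀x ∀z (xRz → ∃w (xR³w ∧ zR²w)).

∀x ∀z (xRz → ∃w (xR³w ∧ zR²w))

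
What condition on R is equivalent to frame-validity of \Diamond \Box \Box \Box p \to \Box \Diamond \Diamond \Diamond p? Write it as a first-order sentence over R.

This is a Sahlqvist (Geach-type) schema ◇^1□^3p → □^1◇^3p.
Minimal-valuation argument: fix x; take any y with xR^1y and any z with xR^1z. Set V(p) to the set of worlds R-reachable from y in exactly 3 steps. Then □^3p holds at y, so the antecedent holds at x; validity forces ◇^3p at z, giving a w with zR^3w and yR^3w.
First-order correspondent: \forall x \forall y \forall z ((xRy \wedge xRz) \to \exists w (y R^3 w \wedge z R^3 w)).

\forall x \forall y \forall z ((xRy \wedge xRz) \to \exists w (y R^3 w \wedge z R^3 w))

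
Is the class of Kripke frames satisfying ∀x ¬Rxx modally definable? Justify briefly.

If a class were modally definable it would be closed under surjective bounded morphisms (Goldblatt–Thomason).
The 3-cycle (worlds 0,1,2 with 0→1→2→0) is irreflexive, and the map sending every world to a single reflexive point • is a surjective bounded morphism (forth: every edge maps to (•,•); back: every world has a successor). So any modal formula valid on the 3-cycle is also valid on the reflexive point, which is not irreflexive.
So no modal formula (or set of formulas) defines exactly the irreflexive frames.

No — not modally definable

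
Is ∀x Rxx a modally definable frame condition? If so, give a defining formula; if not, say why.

This is a Sahlqvist condition; the T axiom □q → q defines it.

Definable; □q → q defines it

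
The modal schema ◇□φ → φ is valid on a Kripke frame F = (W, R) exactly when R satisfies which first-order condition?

This is a form of the B axiom.
Its frame correspondent is symmetry — ∀x ∀y (Rxy → Ryx).

symmetry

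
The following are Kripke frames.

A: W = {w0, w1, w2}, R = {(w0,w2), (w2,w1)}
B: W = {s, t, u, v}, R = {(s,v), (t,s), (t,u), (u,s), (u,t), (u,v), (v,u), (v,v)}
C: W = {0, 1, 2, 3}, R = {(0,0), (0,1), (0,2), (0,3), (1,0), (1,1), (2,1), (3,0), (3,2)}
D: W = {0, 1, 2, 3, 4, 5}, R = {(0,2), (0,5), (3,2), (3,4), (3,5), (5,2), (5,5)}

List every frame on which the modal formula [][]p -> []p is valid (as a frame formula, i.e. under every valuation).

Frame correspondent (Sahlqvist): forall x forall y (Rxy -> exists z (Rxz & Rzy)) — i.e. density.
A: fails — Rw0w2 but no z with Rw0z and Rzw2.
B: fails — Rut but no z with Ruz and Rzt.
C: holds.
D: fails — R34 but no z with R3z and Rz4.
Valid on: C.

C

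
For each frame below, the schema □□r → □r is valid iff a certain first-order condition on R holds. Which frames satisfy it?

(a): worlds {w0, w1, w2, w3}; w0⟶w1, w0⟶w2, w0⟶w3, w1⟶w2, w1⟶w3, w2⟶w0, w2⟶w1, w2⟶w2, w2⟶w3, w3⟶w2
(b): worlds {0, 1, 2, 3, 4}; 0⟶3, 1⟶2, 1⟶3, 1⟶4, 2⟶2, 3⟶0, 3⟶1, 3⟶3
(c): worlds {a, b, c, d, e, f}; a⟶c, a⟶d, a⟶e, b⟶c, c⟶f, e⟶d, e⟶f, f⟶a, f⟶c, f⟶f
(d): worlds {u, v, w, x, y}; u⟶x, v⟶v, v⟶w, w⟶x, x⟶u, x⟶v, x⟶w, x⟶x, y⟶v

The schema corresponds to density: ∀x ∀y (Rxy → ∃z (Rxz ∧ Rzy)).
(a): holds.
(b): fails — R14 but no z with R1z and Rz4.
(c): fails — Rbc but no z with Rbz and Rzc.
(d): holds.
Valid on: (a), (d).

(a), (d)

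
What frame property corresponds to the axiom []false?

□⊥ is valid iff no world has any successor (otherwise □⊥ fails at any world with one).

emptiness of R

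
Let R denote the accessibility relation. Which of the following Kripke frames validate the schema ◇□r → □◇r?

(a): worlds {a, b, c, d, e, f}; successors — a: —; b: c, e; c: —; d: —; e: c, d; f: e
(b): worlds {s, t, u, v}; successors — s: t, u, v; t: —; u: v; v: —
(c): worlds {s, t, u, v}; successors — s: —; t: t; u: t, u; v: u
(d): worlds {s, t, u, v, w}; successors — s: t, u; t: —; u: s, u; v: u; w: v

This is the axiom for convergence; its first-order frame correspondent is ∀x ∀y ∀z (Rxy ∧ Rxz → ∃w (Ryw ∧ Rzw)).
(a): fails — Rbc and Rbc but c and c have no common successor.
(b): fails — Rsu and Rsv but u and v have no common successor.
(c): condition met.
(d): fails — Rsu and Rst but u and t have no common successor.
Valid on: (c).

(c)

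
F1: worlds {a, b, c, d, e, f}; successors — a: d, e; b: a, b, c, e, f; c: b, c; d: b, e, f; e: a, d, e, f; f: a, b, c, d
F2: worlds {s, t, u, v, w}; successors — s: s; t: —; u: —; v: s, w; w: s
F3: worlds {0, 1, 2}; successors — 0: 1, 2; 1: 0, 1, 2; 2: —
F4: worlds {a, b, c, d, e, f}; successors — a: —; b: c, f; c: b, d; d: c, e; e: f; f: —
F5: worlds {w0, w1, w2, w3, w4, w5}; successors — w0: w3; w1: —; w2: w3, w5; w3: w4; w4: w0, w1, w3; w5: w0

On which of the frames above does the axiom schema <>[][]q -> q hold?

F1

The schema corresponds to a generalized confluence (Geach) condition: forall x forall y (xRy -> exists w (y R^2 w & x = w)).
F1: condition met.
F2: fails — vRs but no w* with sR²w* and v=w*.
F3: fails — 0R2 but no w with 2R²w and 0=w.
F4: fails — bRc but no w with cR²w and b=w.
F5: fails — w2Rw3 but no w with w3R²w and w2=w.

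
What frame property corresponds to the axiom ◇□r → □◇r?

convergence: ∀x ∀y ∀z (Rxy ∧ Rxz → ∃w (Ryw ∧ Rzw))

This is the .2 axiom.
Its frame correspondent is convergence — ∀x ∀y ∀z (Rxy ∧ Rxz → ∃w (Ryw ∧ Rzw)).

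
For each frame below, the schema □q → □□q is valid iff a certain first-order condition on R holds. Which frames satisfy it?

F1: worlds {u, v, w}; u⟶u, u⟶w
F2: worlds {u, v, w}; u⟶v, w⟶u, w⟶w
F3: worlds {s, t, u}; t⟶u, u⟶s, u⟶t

F1

This is the axiom for transitivity; its first-order frame correspondent is ∀x ∀y ∀z (Rxy ∧ Ryz → Rxz).
F1: satisfies the condition.
F2: fails — Rwu and Ruv but not Rwv.
F3: fails — Rtu and Rus but not Rts.
Valid on: F1.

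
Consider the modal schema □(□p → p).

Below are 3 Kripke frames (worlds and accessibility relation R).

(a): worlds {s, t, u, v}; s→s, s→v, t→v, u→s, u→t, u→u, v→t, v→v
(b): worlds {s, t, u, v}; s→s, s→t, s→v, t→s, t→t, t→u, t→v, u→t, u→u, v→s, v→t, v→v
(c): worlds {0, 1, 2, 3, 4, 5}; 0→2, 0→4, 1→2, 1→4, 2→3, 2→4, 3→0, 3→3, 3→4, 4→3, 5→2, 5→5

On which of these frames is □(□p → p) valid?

The schema corresponds to shift-reflexivity: ∀x ∀y (Rxy → Ryy).
(a): fails — Rut but not Rtt.
(b): condition met.
(c): fails — R34 but not R44.
Valid on: (b).

(b)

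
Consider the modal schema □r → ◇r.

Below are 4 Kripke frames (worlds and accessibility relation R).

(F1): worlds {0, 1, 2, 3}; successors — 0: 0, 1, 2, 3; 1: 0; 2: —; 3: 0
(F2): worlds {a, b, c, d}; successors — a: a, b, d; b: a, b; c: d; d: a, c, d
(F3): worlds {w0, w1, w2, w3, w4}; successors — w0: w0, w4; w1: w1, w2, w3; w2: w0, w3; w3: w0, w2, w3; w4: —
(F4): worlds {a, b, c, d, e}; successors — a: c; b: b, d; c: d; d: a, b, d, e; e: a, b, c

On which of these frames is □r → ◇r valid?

Frame correspondent (Sahlqvist): ∀x ∃y Rxy — i.e. seriality.
(F1): fails — world 2 has no successor.
(F2): holds.
(F3): fails — world w4 has no successor.
(F4): holds.
Valid on: (F2), (F4).

(F2), (F4)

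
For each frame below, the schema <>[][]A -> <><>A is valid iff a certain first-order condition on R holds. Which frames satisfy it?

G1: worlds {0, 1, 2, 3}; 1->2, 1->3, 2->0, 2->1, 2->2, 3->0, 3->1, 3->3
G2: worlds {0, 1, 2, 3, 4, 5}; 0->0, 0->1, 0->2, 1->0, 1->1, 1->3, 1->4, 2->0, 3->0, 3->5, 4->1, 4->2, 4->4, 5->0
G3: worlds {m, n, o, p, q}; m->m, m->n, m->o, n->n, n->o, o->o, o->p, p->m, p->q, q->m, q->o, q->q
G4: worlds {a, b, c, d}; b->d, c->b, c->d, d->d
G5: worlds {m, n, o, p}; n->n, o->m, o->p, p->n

G2, G3, G4

This is the axiom for a generalized confluence (Geach) condition; its first-order frame correspondent is forall x forall y (xRy -> exists w (y R^2 w & x R^2 w)).
G1: fails — 2R0 but no w with 0R²w and 2R²w.
G2: condition met.
G3: condition met.
G4: condition met.
G5: fails — oRm but no w with mR²w and oR²w.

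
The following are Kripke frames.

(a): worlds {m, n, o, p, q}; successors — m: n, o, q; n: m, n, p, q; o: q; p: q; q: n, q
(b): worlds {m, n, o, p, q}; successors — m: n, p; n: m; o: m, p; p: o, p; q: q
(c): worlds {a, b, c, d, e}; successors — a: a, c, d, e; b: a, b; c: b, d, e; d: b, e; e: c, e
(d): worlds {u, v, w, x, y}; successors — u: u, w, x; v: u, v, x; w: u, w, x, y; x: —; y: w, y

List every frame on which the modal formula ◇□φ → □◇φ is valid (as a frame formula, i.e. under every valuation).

(a)

The schema corresponds to convergence: ∀x ∀y ∀z (Rxy ∧ Rxz → ∃w (Ryw ∧ Rzw)).
(a): ✓.
(b): fails — Rmn and Rmp but n and p have no common successor.
(c): fails — Rcb and Rce but b and e have no common successor.
(d): fails — Ruw and Rux but w and x have no common successor.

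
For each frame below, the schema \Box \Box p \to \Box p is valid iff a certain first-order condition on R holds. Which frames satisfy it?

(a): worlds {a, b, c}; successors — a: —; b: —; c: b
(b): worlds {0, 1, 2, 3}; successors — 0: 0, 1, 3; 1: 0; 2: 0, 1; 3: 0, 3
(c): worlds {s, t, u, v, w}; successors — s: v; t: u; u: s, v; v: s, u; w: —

This is the axiom for density; its first-order frame correspondent is \forall x \forall y (Rxy \to \exists z (Rxz \wedge Rzy)).
(a): fails — Rcb but no z with Rcz and Rzb.
(b): satisfies the condition.
(c): fails — Rvu but no z with Rvz and Rzu.
Valid on: (b).

(b)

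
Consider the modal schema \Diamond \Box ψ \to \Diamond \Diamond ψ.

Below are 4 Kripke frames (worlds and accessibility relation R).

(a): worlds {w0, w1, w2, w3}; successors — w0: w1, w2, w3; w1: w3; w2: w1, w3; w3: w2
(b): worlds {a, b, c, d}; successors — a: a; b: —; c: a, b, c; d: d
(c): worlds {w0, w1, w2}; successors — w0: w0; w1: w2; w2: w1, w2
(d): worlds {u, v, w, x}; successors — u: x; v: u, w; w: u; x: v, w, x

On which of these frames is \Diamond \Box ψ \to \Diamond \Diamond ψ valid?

The schema corresponds to a generalized confluence (Geach) condition: \forall x \forall y (xRy \to \exists w (yRw \wedge x R^2 w)).
(a): condition met.
(b): fails — cRb but no w with bRw and cR²w.
(c): condition met.
(d): condition met.
Valid on: (a), (c), (d).

(a), (c), (d)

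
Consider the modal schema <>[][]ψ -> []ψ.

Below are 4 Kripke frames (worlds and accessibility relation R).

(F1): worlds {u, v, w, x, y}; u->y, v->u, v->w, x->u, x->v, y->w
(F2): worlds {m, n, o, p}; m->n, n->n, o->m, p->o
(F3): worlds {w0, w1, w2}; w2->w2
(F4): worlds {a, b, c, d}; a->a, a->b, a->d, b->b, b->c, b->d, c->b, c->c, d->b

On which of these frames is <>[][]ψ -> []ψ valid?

This is the axiom for a generalized confluence (Geach) condition; its first-order frame correspondent is forall x forall y forall z ((xRy & xRz) -> exists w (y R^2 w & z = w)).
(F1): fails — uRy, uRy but no t with yR²t and y=t.
(F2): fails — oRm, oRm but no w with mR²w and m=w.
(F3): ✓.
(F4): fails — aRb, aRa but no w with bR²w and a=w.

(F3)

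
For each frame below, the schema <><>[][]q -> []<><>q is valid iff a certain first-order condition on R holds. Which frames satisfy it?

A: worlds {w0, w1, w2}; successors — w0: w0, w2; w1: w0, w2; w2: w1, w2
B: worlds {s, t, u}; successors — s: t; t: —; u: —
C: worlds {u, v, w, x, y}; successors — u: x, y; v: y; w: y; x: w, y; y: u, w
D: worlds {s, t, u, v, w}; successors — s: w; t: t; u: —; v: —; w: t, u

A, B

Frame correspondent (Sahlqvist): forall x forall y forall z ((x R^2 y & xRz) -> exists w (y R^2 w & z R^2 w)) — i.e. a generalized confluence (Geach) condition.
A: ✓.
B: ✓.
C: fails — uR²w, uRy but no t with wR²t and yR²t.
D: fails — sR²u, sRw but no w* with uR²w* and wR²w*.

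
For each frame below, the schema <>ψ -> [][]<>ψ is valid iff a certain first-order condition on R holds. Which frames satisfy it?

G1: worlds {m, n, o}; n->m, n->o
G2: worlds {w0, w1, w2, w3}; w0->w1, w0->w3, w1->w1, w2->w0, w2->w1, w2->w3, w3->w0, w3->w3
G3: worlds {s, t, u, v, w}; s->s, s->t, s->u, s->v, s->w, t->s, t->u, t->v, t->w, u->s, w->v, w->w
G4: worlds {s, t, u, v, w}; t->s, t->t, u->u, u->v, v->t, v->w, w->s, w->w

Frame correspondent (Sahlqvist): forall x forall y forall z ((xRy & x R^2 z) -> exists w (y = w & zRw)) — i.e. a generalized confluence (Geach) condition.
G1: ✓.
G2: fails — w0Rw1, w0R²w3 but no w with w1=w and w3Rw.
G3: fails — sRs, sR²v but no w* with s=w* and vRw*.
G4: fails — tRs, tR²s but no w* with s=w* and sRw*.

G1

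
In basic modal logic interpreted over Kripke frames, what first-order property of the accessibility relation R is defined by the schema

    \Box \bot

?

This is the Ver axiom.
It corresponds to emptiness of R: \forall x \forall y \neg Rxy.

Emptiness of R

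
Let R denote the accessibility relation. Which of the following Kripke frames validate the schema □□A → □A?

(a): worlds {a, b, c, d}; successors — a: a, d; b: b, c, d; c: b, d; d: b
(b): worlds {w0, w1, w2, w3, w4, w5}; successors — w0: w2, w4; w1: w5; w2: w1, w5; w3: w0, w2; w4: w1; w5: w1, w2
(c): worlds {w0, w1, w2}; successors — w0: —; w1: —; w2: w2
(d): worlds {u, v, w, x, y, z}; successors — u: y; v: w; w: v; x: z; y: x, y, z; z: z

This is the axiom for density; its first-order frame correspondent is ∀x ∀y (Rxy → ∃z (Rxz ∧ Rzy)).
(a): ✓.
(b): fails — Rw1w5 but no z with Rw1z and Rzw5.
(c): ✓.
(d): fails — Rvw but no t with Rvt and Rtw.
Valid on: (a), (c).

(a), (c)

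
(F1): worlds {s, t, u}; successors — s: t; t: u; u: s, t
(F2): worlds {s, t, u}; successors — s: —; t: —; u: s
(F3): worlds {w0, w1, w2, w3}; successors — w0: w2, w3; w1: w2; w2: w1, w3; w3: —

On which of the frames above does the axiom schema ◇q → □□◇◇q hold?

(F2)

The schema corresponds to a generalized confluence (Geach) condition: ∀x ∀y ∀z ((xRy ∧ xR²z) → ∃w (y = w ∧ zR²w)).
(F1): fails — tRu, tR²t but no w with u=w and tR²w.
(F2): condition met.
(F3): fails — w0Rw2, w0R²w1 but no w with w2=w and w1R²w.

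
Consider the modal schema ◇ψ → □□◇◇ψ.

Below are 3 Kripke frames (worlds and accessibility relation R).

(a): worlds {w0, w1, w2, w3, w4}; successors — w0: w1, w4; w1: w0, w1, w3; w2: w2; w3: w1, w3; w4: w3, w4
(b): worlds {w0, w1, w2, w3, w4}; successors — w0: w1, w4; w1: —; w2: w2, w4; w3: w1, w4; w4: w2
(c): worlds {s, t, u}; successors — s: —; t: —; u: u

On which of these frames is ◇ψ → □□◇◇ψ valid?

The schema corresponds to a generalized confluence (Geach) condition: ∀x ∀y ∀z ((xRy ∧ xR²z) → ∃w (y = w ∧ zR²w)).
(a): fails — w0Rw4, w0R²w3 but no w with w4=w and w3R²w.
(b): fails — w0Rw1, w0R²w2 but no w with w1=w and w2R²w.
(c): satisfies the condition.
Valid on: (c).

(c)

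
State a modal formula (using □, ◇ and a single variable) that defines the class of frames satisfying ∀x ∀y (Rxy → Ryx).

q → □◇q

This is symmetry; the standard corresponding axiom is B: q → □◇q.
Suppose q→□◇q is valid. Take Rxy and set V(q)={x}. Then q at x, so □◇q at x, so ◇q at y, so some z with Ryz has q; z=x, i.e. Ryx.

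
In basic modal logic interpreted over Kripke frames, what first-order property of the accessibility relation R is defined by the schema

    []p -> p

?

Suppose □p→p is valid. At any x set V(p)={w : Rxw}. Then □p holds at x, so p holds at x, i.e. Rxx.
The converse is a direct semantic check.
Frame condition: forall x Rxx.

reflexivity: forall x Rxx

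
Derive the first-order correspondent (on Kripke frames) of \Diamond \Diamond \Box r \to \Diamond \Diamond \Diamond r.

\forall x \forall y (x R^2 y \to \exists w (yRw \wedge x R^3 w))

This is a Sahlqvist (Geach-type) schema ◇^2□^1r → □^0◇^3r.
Minimal-valuation argument: fix x; take any y with xR^2y and any z with xR^0z. Set V(r) to the set of worlds R-reachable from y in exactly 1 step. Then □^1r holds at y, so the antecedent holds at x; validity forces ◇^3r at z, giving a w with zR^3w and yR^1w.
First-order correspondent: \forall x \forall y (x R^2 y \to \exists w (yRw \wedge x R^3 w)).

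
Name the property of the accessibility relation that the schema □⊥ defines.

emptiness of R

□⊥ is valid iff no world has any successor (otherwise □⊥ fails at any world with one).
Conversely, any frame satisfying ∀x ∀y ¬Rxy validates the schema.
So the correspondent is emptiness of R.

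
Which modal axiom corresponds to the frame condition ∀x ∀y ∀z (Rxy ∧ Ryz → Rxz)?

The condition is transitivity. The 4 schema □q → □□q defines it.

□q → □□q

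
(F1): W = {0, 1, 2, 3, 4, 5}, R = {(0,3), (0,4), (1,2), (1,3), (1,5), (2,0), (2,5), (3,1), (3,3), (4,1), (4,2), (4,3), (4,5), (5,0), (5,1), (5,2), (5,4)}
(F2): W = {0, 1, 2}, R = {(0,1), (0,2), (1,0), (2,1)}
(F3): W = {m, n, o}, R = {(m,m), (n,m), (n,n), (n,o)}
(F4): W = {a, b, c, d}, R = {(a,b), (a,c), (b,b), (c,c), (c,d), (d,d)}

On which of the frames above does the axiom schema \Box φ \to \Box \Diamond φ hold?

(F4)

This is the axiom for a generalized confluence (Geach) condition; its first-order frame correspondent is \forall x \forall z (xRz \to \exists w (xRw \wedge zRw)).
(F1): fails — 2R0 but no w with 2Rw and 0Rw.
(F2): fails — 0R1 but no w with 0Rw and 1Rw.
(F3): fails — nRo but no w with nRw and oRw.
(F4): condition met.
Valid on: (F4).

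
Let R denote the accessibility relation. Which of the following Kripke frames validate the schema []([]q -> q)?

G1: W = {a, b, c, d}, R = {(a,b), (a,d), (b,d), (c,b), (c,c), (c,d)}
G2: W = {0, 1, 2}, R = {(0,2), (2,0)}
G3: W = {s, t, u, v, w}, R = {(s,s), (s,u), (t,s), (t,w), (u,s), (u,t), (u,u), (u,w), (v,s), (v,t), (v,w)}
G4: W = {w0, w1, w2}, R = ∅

Frame correspondent (Sahlqvist): forall x forall y (Rxy -> Ryy) — i.e. shift-reflexivity.
G1: fails — Rcd but not Rdd.
G2: fails — R20 but not R00.
G3: fails — Ruw but not Rww.
G4: ✓.

G4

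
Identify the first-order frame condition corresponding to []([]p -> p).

shift-reflexivity: forall x forall y (Rxy -> Ryy)

This is the T□ axiom.
Its frame correspondent is shift-reflexivity — forall x forall y (Rxy -> Ryy).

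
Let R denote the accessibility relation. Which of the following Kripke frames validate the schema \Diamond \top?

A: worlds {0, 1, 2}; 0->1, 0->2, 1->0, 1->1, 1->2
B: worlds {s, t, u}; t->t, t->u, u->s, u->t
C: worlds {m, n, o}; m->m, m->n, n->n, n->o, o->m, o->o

The schema corresponds to seriality: \forall x \exists y Rxy.
A: fails — world 2 has no successor.
B: fails — world s has no successor.
C: holds.

C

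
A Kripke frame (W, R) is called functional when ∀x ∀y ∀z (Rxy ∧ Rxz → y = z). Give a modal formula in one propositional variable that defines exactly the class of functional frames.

This is partial functionality; the standard corresponding axiom is CD: ◇q → □q.
Suppose ◇q→□q is valid. Take Rxy, Rxz and set V(q)={y}. Then ◇q at x, so □q at x, so q at z, i.e. z=y.

◇q → □q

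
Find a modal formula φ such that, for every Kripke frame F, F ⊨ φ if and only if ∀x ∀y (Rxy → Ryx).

s → □◇s

A defining formula is s → □◇s (the B axiom).
Suppose s→□◇s is valid. Take Rxy and set V(s)={x}. Then s at x, so □◇s at x, so ◇s at y, so some z with Ryz has s; z=x, i.e. Ryx.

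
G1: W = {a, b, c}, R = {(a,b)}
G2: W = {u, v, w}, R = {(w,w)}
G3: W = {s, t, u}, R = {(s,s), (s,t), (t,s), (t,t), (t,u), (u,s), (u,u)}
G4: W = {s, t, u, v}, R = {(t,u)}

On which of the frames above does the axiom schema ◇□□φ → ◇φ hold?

Frame correspondent (Sahlqvist): ∀x ∀y (xRy → ∃w (yR²w ∧ xRw)) — i.e. a generalized confluence (Geach) condition.
G1: fails — aRb but no w with bR²w and aRw.
G2: condition met.
G3: condition met.
G4: fails — tRu but no w with uR²w and tRw.

G2, G3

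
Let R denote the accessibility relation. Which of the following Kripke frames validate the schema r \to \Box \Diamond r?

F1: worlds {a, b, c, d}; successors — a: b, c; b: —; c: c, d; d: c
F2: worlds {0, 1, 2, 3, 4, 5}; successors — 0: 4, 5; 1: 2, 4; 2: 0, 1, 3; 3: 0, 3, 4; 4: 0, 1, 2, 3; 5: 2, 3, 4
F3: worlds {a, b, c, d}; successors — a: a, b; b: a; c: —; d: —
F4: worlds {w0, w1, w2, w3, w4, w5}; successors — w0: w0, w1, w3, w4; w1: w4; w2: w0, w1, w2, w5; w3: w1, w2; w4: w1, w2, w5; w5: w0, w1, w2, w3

F3

The schema corresponds to symmetry: \forall x \forall y (Rxy \to Ryx).
F1: fails — Rab but not Rba.
F2: fails — R53 but not R35.
F3: satisfies the condition.
F4: fails — Rw0w4 but not Rw4w0.
Valid on: F3.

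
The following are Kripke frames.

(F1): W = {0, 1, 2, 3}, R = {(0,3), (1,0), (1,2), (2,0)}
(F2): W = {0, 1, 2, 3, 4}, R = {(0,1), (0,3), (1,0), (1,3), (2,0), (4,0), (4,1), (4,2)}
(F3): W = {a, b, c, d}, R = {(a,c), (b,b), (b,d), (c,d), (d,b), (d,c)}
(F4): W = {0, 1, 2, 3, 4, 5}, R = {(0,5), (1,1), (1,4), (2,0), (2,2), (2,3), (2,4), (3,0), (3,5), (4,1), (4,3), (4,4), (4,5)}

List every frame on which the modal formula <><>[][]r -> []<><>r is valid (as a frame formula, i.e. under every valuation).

Frame correspondent (Sahlqvist): forall x forall y forall z ((x R^2 y & xRz) -> exists w (y R^2 w & z R^2 w)) — i.e. a generalized confluence (Geach) condition.
(F1): fails — 1R²0, 1R0 but no w with 0R²w and 0R²w.
(F2): fails — 0R²0, 0R3 but no w with 0R²w and 3R²w.
(F3): holds.
(F4): fails — 1R²5, 1R1 but no w with 5R²w and 1R²w.
Valid on: (F3).

(F3)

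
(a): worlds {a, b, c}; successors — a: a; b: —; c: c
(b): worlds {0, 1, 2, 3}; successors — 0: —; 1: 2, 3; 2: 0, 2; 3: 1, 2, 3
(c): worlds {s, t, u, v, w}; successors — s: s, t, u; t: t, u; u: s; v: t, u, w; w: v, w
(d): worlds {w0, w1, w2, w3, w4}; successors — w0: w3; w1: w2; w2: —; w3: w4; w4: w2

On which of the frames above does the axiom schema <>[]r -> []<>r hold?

(a)

The schema corresponds to convergence: forall x forall y forall z (Rxy & Rxz -> exists w (Ryw & Rzw)).
(a): holds.
(b): fails — R20 and R20 but 0 and 0 have no common successor.
(c): fails — Rsu and Rst but u and t have no common successor.
(d): fails — Rw1w2 and Rw1w2 but w2 and w2 have no common successor.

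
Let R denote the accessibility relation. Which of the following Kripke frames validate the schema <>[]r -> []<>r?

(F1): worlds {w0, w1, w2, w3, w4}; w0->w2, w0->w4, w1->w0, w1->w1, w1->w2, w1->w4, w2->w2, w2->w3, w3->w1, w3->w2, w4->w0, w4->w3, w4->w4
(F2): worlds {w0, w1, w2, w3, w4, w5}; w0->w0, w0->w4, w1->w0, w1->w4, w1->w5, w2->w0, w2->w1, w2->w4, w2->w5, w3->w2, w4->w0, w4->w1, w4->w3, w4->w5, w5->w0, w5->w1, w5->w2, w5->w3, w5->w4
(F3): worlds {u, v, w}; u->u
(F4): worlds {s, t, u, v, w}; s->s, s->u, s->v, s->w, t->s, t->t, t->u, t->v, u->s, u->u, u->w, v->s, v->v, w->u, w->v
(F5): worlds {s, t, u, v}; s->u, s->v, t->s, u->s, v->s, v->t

Frame correspondent (Sahlqvist): forall x forall y forall z (Rxy & Rxz -> exists w (Ryw & Rzw)) — i.e. convergence.
(F1): fails — Rw4w4 and Rw4w3 but w4 and w3 have no common successor.
(F2): fails — Rw4w3 and Rw4w0 but w3 and w0 have no common successor.
(F3): holds.
(F4): holds.
(F5): fails — Rvt and Rvs but t and s have no common successor.
Valid on: (F3), (F4).

(F3), (F4)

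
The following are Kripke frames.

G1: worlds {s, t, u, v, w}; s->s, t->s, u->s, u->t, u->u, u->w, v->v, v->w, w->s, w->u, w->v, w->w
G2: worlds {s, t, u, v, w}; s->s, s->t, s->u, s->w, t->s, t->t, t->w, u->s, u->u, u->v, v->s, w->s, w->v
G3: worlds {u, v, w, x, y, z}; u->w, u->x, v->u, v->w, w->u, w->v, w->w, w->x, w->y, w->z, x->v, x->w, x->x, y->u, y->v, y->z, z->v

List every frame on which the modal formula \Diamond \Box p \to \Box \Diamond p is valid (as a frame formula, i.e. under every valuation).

This is the axiom for convergence; its first-order frame correspondent is \forall x \forall y \forall z (Rxy \wedge Rxz \to \exists w (Ryw \wedge Rzw)).
G1: fails — Rwv and Rws but v and s have no common successor.
G2: ✓.
G3: fails — Rwu and Rwy but u and y have no common successor.

G2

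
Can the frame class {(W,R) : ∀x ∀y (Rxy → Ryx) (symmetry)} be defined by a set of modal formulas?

This is a Sahlqvist condition; the B axiom q → □◇q defines it.
Suppose q→□◇q is valid. Take Rxy and set V(q)={x}. Then q at x, so □◇q at x, so ◇q at y, so some z with Ryz has q; z=x, i.e. Ryx.

Yes — defined by q → □◇q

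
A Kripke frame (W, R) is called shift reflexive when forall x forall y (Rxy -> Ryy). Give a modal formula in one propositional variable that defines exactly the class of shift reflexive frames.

The condition is shift-reflexivity. The T□ schema □(□q → q) defines it.

□(□q → q)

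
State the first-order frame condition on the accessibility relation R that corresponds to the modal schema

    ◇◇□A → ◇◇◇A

This is a Sahlqvist (Geach-type) schema ◇^2□^1A → □^0◇^3A.
Minimal-valuation argument: fix x; take any y with xR^2y and any z with xR^0z. Set V(A) to the set of worlds R-reachable from y in exactly 1 step. Then □^1A holds at y, so the antecedent holds at x; validity forces ◇^3A at z, giving a w with zR^3w and yR^1w.
First-order correspondent: ∀x ∀y (xR²y → ∃w (yRw ∧ xR³w)).

∀x ∀y (xR²y → ∃w (yRw ∧ xR³w))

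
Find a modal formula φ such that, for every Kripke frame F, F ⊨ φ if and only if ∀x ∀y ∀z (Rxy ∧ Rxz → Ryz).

◇p → □◇p

The condition is the Euclidean property. The 5 schema ◇p → □◇p defines it.
Suppose ◇p→□◇p is valid. Take Rxy, Rxz and set V(p)={y}. Then ◇p at x, so □◇p at x, so ◇p at z, so some w with Rzw has p; w=y, i.e. Rzy. By symmetry of the argument, Ryz.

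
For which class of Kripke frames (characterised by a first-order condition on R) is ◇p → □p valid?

This is the CD axiom.
It corresponds to partial functionality: ∀x ∀y ∀z (Rxy ∧ Rxz → y = z).

partial functionality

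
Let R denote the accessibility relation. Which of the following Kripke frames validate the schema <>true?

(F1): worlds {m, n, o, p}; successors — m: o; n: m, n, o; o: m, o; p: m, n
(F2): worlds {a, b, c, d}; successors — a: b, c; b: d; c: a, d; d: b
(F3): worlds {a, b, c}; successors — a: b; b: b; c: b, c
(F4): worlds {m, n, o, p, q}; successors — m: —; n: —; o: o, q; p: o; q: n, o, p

This is the axiom for seriality; its first-order frame correspondent is forall x exists y Rxy.
(F1): holds.
(F2): holds.
(F3): holds.
(F4): fails — world m has no successor.
Valid on: (F1), (F2), (F3).

(F1), (F2), (F3)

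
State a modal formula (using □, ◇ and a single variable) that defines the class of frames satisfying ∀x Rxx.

This is reflexivity; the standard corresponding axiom is T: □q → q.
Suppose □q→q is valid. At any x set V(q)={w : Rxw}. Then □q holds at x, so q holds at x, i.e. Rxx.

□q → q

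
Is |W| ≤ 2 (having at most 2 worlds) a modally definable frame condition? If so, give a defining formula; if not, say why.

Not modally definable

Any modally definable frame class is closed under disjoint unions.
Any modal formula valid on each of 3 disjoint one-world frames is valid on their disjoint union (validity is preserved under disjoint unions). Each one-world frame has |W|=1≤2, but the union has |W|=3.
So the class is not modally definable.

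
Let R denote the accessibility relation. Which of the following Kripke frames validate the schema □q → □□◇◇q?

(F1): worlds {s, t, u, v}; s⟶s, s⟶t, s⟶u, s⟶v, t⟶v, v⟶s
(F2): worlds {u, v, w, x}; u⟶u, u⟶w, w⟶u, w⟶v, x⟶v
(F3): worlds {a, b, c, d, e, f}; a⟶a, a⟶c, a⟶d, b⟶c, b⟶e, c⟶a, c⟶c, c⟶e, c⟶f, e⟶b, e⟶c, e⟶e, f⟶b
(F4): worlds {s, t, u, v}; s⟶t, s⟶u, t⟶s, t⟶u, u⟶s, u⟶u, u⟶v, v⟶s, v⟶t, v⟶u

This is the axiom for a generalized confluence (Geach) condition; its first-order frame correspondent is ∀x ∀z (xR²z → ∃w (xRw ∧ zR²w)).
(F1): fails — sR²u but no w with sRw and uR²w.
(F2): fails — uR²v but no t with uRt and vR²t.
(F3): fails — aR²d but no w with aRw and dR²w.
(F4): ✓.
Valid on: (F4).

(F4)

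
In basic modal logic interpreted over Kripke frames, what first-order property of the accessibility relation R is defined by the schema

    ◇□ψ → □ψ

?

Equivalently (dual form): ◇ψ → □◇ψ.
Suppose ◇ψ→□◇ψ is valid. Take Rxy, Rxz and set V(ψ)={y}. Then ◇ψ at x, so □◇ψ at x, so ◇ψ at z, so some w with Rzw has ψ; w=y, i.e. Rzy. By symmetry of the argument, Ryz.
Conversely, any frame satisfying ∀x ∀y ∀z (Rxy ∧ Rxz → Ryz) validates the schema.
Frame condition: ∀x ∀y ∀z (Rxy ∧ Rxz → Ryz).

the Euclidean property: ∀x ∀y ∀z (Rxy ∧ Rxz → Ryz)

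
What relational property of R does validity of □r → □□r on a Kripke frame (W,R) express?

transitivity: ∀x ∀y ∀z (Rxy ∧ Ryz → Rxz)

Suppose □r→□□r is valid. Take Rxy, Ryz and set V(r)={w : Rxw}. Then □r at x, so □□r at x, so □r at y, so r at z, i.e. Rxz.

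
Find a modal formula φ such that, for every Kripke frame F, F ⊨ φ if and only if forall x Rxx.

□q → q

The condition is reflexivity. The T schema □q → q defines it.
Suppose □q→q is valid. At any x set V(q)={w : Rxw}. Then □q holds at x, so q holds at x, i.e. Rxx.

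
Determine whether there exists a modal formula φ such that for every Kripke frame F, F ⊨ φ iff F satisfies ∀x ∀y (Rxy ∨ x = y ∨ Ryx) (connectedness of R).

Any modally definable frame class is closed under disjoint unions.
Take 2 disjoint single-world reflexive frames: each is trivially connected, but their disjoint union has 2 worlds with no edge between distinct components, so it is not connected.
Hence connectedness of R is not modally definable.

No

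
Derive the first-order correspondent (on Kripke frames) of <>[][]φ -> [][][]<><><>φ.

This is a Sahlqvist (Geach-type) schema ◇^1□^2φ → □^3◇^3φ.
Minimal-valuation argument: fix x; take any y with xR^1y and any z with xR^3z. Set V(φ) to the set of worlds R-reachable from y in exactly 2 steps. Then □^2φ holds at y, so the antecedent holds at x; validity forces ◇^3φ at z, giving a w with zR^3w and yR^2w.
First-order correspondent: forall x forall y forall z ((xRy & x R^3 z) -> exists w (y R^2 w & z R^3 w)).

forall x forall y forall z ((xRy & x R^3 z) -> exists w (y R^2 w & z R^3 w))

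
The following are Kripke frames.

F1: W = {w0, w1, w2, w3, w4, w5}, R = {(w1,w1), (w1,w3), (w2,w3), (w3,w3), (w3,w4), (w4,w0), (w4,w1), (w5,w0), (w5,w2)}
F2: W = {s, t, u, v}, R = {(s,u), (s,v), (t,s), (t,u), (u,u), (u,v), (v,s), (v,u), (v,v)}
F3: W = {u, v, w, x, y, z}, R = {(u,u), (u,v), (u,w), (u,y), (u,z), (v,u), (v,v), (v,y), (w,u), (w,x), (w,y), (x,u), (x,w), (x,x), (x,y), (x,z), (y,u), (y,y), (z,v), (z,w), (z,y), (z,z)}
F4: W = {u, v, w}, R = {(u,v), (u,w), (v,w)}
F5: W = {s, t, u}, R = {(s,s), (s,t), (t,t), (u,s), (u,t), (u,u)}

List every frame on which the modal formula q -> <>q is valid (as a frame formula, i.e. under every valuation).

This is the axiom for reflexivity; its first-order frame correspondent is forall x Rxx.
F1: fails — world w0 does not see itself.
F2: fails — world s does not see itself.
F3: fails — world w does not see itself.
F4: fails — world u does not see itself.
F5: condition met.

F5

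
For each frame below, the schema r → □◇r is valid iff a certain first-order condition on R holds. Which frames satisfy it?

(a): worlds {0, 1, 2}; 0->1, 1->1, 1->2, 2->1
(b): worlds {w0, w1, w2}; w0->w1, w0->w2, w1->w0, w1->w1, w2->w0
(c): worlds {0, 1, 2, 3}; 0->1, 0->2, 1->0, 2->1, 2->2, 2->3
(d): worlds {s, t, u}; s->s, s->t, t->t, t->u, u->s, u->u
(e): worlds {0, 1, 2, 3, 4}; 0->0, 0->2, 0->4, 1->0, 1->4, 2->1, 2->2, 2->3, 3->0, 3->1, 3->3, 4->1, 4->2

This is the axiom for symmetry; its first-order frame correspondent is ∀x ∀y (Rxy → Ryx).
(a): fails — R01 but not R10.
(b): condition met.
(c): fails — R02 but not R20.
(d): fails — Rus but not Rsu.
(e): fails — R10 but not R01.
Valid on: (b).

(b)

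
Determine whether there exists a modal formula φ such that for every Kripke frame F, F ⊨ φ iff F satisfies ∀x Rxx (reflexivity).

Definable; □p → p defines it

The condition is reflexivity. A defining modal formula is □p → p.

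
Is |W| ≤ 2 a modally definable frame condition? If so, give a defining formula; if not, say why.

Not definable by any modal formula

If a class were modally definable it would be closed under disjoint unions (Goldblatt–Thomason).
Any modal formula valid on each of 3 disjoint one-world frames is valid on their disjoint union (validity is preserved under disjoint unions). Each one-world frame has |W|=1≤2, but the union has |W|=3.
So the class is not modally definable.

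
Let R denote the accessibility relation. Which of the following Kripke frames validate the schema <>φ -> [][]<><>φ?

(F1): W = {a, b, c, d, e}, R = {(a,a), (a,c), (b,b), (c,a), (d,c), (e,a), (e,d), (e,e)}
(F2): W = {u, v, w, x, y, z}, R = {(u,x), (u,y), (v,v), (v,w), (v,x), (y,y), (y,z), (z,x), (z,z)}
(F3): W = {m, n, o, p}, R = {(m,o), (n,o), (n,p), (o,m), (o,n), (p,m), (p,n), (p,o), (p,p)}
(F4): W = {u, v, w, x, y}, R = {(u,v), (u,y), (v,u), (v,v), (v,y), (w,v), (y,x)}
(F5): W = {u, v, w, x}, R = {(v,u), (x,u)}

The schema corresponds to a generalized confluence (Geach) condition: forall x forall y forall z ((xRy & x R^2 z) -> exists w (y = w & z R^2 w)).
(F1): fails — eRd, eR²a but no w with d=w and aR²w.
(F2): fails — uRy, uR²z but no t with y=t and zR²t.
(F3): fails — mRo, mR²m but no w with o=w and mR²w.
(F4): fails — uRv, uR²x but no t with v=t and xR²t.
(F5): ✓.

(F5)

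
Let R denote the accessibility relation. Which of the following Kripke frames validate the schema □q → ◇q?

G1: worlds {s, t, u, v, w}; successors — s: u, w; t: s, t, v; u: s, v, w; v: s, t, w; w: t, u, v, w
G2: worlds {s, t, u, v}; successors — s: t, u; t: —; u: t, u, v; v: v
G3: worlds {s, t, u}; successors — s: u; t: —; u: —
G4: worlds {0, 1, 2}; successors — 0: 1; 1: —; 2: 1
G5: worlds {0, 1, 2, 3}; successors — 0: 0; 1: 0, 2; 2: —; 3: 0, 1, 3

The schema corresponds to seriality: ∀x ∃y Rxy.
G1: satisfies the condition.
G2: fails — world t has no successor.
G3: fails — world t has no successor.
G4: fails — world 1 has no successor.
G5: fails — world 2 has no successor.

G1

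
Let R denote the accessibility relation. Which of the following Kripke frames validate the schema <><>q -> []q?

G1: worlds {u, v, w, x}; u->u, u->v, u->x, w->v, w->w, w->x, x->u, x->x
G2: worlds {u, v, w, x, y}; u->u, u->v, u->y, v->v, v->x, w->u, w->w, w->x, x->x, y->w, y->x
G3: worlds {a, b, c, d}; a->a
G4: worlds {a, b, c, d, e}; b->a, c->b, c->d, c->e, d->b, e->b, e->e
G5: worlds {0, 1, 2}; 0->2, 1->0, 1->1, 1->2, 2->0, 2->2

Frame correspondent (Sahlqvist): forall x forall y forall z ((x R^2 y & xRz) -> exists w (y = w & z = w)) — i.e. a generalized confluence (Geach) condition.
G1: fails — uR²u, uRv but u ≠ v.
G2: fails — uR²u, uRv but u ≠ v.
G3: satisfies the condition.
G4: fails — cR²a, cRb but a ≠ b.
G5: fails — 0R²0, 0R2 but 0 ≠ 2.
Valid on: G3.

G3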